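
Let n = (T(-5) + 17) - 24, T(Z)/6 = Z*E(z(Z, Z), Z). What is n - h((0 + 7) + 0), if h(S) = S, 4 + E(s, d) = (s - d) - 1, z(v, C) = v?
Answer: 136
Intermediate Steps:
E(s, d) = -5 + s - d (E(s, d) = -4 + ((s - d) - 1) = -4 + (-1 + s - d) = -5 + s - d)
T(Z) = -30*Z (T(Z) = 6*(Z*(-5 + Z - Z)) = 6*(Z*(-5)) = 6*(-5*Z) = -30*Z)
n = 143 (n = (-30*(-5) + 17) - 24 = (150 + 17) - 24 = 167 - 24 = 143)
n - h((0 + 7) + 0) = 143 - ((0 + 7) + 0) = 143 - (7 + 0) = 143 - 1*7 = 143 - 7 = 136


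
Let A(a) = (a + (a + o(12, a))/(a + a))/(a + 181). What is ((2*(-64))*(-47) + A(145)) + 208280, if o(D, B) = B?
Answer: 34930321/163 ≈ 2.1430e+5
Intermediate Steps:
A(a) = (1 + a)/(181 + a) (A(a) = (a + (a + a)/(a + a))/(a + 181) = (a + (2*a)/((2*a)))/(181 + a) = (a + (2*a)*(1/(2*a)))/(181 + a) = (a + 1)/(181 + a) = (1 + a)/(181 + a))
((2*(-64))*(-47) + A(145)) + 208280 = ((2*(-64))*(-47) + (1 + 145)/(181 + 145)) + 208280 = (-128*(-47) + 146/326) + 208280 = (6016 + (1/326)*146) + 208280 = (6016 + 73/163) + 208280 = 980681/163 + 208280 = 34930321/163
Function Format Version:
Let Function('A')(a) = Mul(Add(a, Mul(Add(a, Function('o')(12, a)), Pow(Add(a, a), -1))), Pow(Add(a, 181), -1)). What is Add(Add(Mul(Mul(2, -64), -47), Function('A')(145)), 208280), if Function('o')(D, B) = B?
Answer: Rational(34930321, 163) ≈ 2.1430e+5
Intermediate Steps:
Function('A')(a) = Mul(Pow(Add(181, a), -1), Add(1, a)) (Function('A')(a) = Mul(Add(a, Mul(Add(a, a), Pow(Add(a, a), -1))), Pow(Add(a, 181), -1)) = Mul(Add(a, Mul(Mul(2, a), Pow(Mul(2, a), -1))), Pow(Add(181, a), -1)) = Mul(Add(a, Mul(Mul(2, a), Mul(Rational(1, 2), Pow(a, -1)))), Pow(Add(181, a), -1)) = Mul(Add(a, 1), Pow(Add(181, a), -1)) = Mul(Add(1, a), Pow(Add(181, a), -1)) = Mul(Pow(Add(181, a), -1), Add(1, a)))
Add(Add(Mul(Mul(2, -64), -47), Function('A')(145)), 208280) = Add(Add(Mul(Mul(2, -64), -47), Mul(Pow(Add(181, 145), -1), Add(1, 145))), 208280) = Add(Add(Mul(-128, -47), Mul(Pow(326, -1), 146)), 208280) = Add(Add(6016, Mul(Rational(1, 326), 146)), 208280) = Add(Add(6016, Rational(73, 163)), 208280) = Add(Rational(980681, 163), 208280) = Rational(34930321, 163)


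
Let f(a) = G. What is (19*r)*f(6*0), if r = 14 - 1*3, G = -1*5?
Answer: -1045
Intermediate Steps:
G = -5
f(a) = -5
r = 11 (r = 14 - 3 = 11)
(19*r)*f(6*0) = (19*11)*(-5) = 209*(-5) = -1045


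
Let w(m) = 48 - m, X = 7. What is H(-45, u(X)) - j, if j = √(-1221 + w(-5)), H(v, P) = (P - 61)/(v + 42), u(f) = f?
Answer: 18 - 4*I*√73 ≈ 18.0 - 34.176*I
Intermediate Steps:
H(v, P) = (-61 + P)/(42 + v)
j = 4*I*√73 (j = √(-1221 + (48 - 1*(-5))) = √(-1221 + (48 + 5)) = √(-1221 + 53) = √(-1168) = 4*I*√73 ≈ 34.176*I)
H(-45, u(X)) - j = (-61 + 7)/(42 - 45) - 4*I*√73 = -54/(-3) - 4*I*√73 = -⅓*(-54) - 4*I*√73 = 18 - 4*I*√73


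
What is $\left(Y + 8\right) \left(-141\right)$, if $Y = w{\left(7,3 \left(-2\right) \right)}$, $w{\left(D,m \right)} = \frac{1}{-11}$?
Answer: $- \frac{12267}{11} \approx -1115.2$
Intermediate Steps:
$w{\left(D,m \right)} = - \frac{1}{11}$
$Y = - \frac{1}{11} \approx -0.090909$
$\left(Y + 8\right) \left(-141\right) = \left(- \frac{1}{11} + 8\right) \left(-141\right) = \frac{87}{11} \left(-141\right) = - \frac{12267}{11}$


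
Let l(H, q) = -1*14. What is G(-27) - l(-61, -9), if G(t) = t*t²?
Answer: -19669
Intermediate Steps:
l(H, q) = -14
G(t) = t³
G(-27) - l(-61, -9) = (-27)³ - 1*(-14) = -19683 + 14 = -19669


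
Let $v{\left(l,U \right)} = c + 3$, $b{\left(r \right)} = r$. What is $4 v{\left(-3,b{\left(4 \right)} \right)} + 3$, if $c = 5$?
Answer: $35$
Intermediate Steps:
$v{\left(l,U \right)} = 8$ ($v{\left(l,U \right)} = 5 + 3 = 8$)
$4 v{\left(-3,b{\left(4 \right)} \right)} + 3 = 4 \cdot 8 + 3 = 32 + 3 = 35$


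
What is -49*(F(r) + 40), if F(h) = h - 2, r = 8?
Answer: -2254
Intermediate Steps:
F(h) = -2 + h
-49*(F(r) + 40) = -49*((-2 + 8) + 40) = -49*(6 + 40) = -49*46 = -2254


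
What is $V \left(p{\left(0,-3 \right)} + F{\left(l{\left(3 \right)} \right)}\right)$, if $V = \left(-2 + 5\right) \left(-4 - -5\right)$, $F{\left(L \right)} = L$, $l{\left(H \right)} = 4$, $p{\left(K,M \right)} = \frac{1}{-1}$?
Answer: $9$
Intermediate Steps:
$p{\left(K,M \right)} = -1$
$V = 3$ ($V = 3 \left(-4 + 5\right) = 3 \cdot 1 = 3$)
$V \left(p{\left(0,-3 \right)} + F{\left(l{\left(3 \right)} \right)}\right) = 3 \left(-1 + 4\right) = 3 \cdot 3 = 9$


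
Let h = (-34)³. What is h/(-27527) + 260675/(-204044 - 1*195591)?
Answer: 1706330663/2200150529 ≈ 0.77555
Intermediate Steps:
h = -39304
h/(-27527) + 260675/(-204044 - 1*195591) = -39304/(-27527) + 260675/(-204044 - 1*195591) = -39304*(-1/27527) + 260675/(-204044 - 195591) = 39304/27527 + 260675/(-399635) = 39304/27527 + 260675*(-1/399635) = 39304/27527 - 52135/79927 = 1706330663/2200150529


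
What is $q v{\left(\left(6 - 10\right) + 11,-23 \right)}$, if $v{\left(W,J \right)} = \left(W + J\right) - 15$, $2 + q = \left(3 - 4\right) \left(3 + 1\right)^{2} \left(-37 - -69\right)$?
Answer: $15934$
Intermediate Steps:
$q = -514$ ($q = -2 + \left(3 - 4\right) \left(3 + 1\right)^{2} \left(-37 - -69\right) = -2 + - 4^{2} \left(-37 + 69\right) = -2 + \left(-1\right) 16 \cdot 32 = -2 - 512 = -514$)
$v{\left(W,J \right)} = -15 + J + W$ ($v{\left(W,J \right)} = \left(J + W\right) - 15 = -15 + J + W$)
$q v{\left(\left(6 - 10\right) + 11,-23 \right)} = - 514 \left(-15 - 23 + \left(\left(6 - 10\right) + 11\right)\right) = - 514 \left(-15 - 23 + \left(-4 + 11\right)\right) = - 514 \left(-15 - 23 + 7\right) = \left(-514\right) \left(-31\right) = 15934$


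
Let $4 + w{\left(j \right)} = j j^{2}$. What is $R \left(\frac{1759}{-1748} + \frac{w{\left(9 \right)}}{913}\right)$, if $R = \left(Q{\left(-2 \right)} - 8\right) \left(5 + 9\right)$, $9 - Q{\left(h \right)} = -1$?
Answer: $- \frac{2370669}{398981} \approx -5.9418$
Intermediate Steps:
$Q{\left(h \right)} = 10$ ($Q{\left(h \right)} = 9 - -1 = 9 + 1 = 10$)
$w{\left(j \right)} = -4 + j^{3}$ ($w{\left(j \right)} = -4 + j j^{2} = -4 + j^{3}$)
$R = 28$ ($R = \left(10 - 8\right) \left(5 + 9\right) = \left(10 - 8\right) 14 = 2 \cdot 14 = 28$)
$R \left(\frac{1759}{-1748} + \frac{w{\left(9 \right)}}{913}\right) = 28 \left(\frac{1759}{-1748} + \frac{-4 + 9^{3}}{913}\right) = 28 \left(1759 \left(- \frac{1}{1748}\right) + \left(-4 + 729\right) \frac{1}{913}\right) = 28 \left(- \frac{1759}{1748} + 725 \cdot \frac{1}{913}\right) = 28 \left(- \frac{1759}{1748} + \frac{725}{913}\right) = 28 \left(- \frac{338667}{1595924}\right) = - \frac{2370669}{398981}$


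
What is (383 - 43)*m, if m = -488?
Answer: -165920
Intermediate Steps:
(383 - 43)*m = (383 - 43)*(-488) = 340*(-488) = -165920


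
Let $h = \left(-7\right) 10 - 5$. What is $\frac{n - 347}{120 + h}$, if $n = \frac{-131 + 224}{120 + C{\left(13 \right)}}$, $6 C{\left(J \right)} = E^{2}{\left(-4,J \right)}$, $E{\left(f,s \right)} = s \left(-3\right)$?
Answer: $- \frac{86341}{11205} \approx -7.7056$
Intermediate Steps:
$E{\left(f,s \right)} = - 3 s$
$C{\left(J \right)} = \frac{3 J^{2}}{2}$ ($C{\left(J \right)} = \frac{\left(- 3 J\right)^{2}}{6} = \frac{9 J^{2}}{6} = \frac{3 J^{2}}{2}$)
$h = -75$ ($h = -70 - 5 = -75$)
$n = \frac{62}{249}$ ($n = \frac{-131 + 224}{120 + \frac{3 \cdot 13^{2}}{2}} = \frac{93}{120 + \frac{3}{2} \cdot 169} = \frac{93}{120 + \frac{507}{2}} = \frac{93}{\frac{747}{2}} = 93 \cdot \frac{2}{747} = \frac{62}{249} \approx 0.249$)
$\frac{n - 347}{120 + h} = \frac{\frac{62}{249} - 347}{120 - 75} = - \frac{86341}{249 \cdot 45} = \left(- \frac{86341}{249}\right) \frac{1}{45} = - \frac{86341}{11205}$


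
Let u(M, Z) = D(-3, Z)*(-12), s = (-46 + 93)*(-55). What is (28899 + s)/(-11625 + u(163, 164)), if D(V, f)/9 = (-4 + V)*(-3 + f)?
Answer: 26314/110091 ≈ 0.23902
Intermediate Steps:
D(V, f) = 9*(-4 + V)*(-3 + f) (D(V, f) = 9*((-4 + V)*(-3 + f)) = 9*(-4 + V)*(-3 + f))
s = -2585 (s = 47*(-55) = -2585)
u(M, Z) = -2268 + 756*Z (u(M, Z) = (108 - 36*Z - 27*(-3) + 9*(-3)*Z)*(-12) = (108 - 36*Z + 81 - 27*Z)*(-12) = (189 - 63*Z)*(-12) = -2268 + 756*Z)
(28899 + s)/(-11625 + u(163, 164)) = (28899 - 2585)/(-11625 + (-2268 + 756*164)) = 26314/(-11625 + (-2268 + 123984)) = 26314/(-11625 + 121716) = 26314/110091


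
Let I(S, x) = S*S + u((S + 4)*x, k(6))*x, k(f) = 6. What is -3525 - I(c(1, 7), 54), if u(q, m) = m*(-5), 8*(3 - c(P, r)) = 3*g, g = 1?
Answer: -122361/64 ≈ -1911.9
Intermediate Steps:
c(P, r) = 21/8 (c(P, r) = 3 - 3/8 = 21/8)
u(q, m) = -5*m
I(S, x) = S² - 30*x (I(S, x) = S*S + (-5*6)*x = S² - 30*x)
-3525 - I(c(1, 7), 54) = -3525 - ((21/8)² - 30*54) = -3525 - (441/64 - 1620) = -3525 - 1*(-103239/64) = -3525 + 103239/64 = -122361/64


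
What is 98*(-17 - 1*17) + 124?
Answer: -3208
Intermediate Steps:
98*(-17 - 1*17) + 124 = 98*(-17 - 17) + 124 = 98*(-34) + 124 = -3332 + 124 = -3208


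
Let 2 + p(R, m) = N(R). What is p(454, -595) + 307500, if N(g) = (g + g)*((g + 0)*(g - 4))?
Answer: 185811898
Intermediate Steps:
N(g) = 2*g**2*(-4 + g) (N(g) = (2*g)*(g*(-4 + g)) = 2*g**2*(-4 + g))
p(R, m) = -2 + 2*R**2*(-4 + R)
p(454, -595) + 307500 = (-2 + 2*454**2*(-4 + 454)) + 307500 = (-2 + 2*206116*450) + 307500 = (-2 + 185504400) + 307500 = 185504398 + 307500 = 185811898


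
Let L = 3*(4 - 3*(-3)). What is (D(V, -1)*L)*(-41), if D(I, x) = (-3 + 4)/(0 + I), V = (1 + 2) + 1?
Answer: -1599/4 ≈ -399.75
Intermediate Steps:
L = 39 (L = 3*(4 + 9) = 3*13 = 39)
V = 4 (V = 3 + 1 = 4)
D(I, x) = 1/I
(D(V, -1)*L)*(-41) = (39/4)*(-41) = -1599/4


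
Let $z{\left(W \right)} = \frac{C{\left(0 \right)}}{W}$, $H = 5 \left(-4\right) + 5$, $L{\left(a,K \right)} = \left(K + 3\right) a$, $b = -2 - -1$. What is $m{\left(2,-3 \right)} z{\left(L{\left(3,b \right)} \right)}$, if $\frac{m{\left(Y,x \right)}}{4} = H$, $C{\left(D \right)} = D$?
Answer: $0$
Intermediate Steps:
$b = -1$ ($b = -2 + 1 = -1$)
$L{\left(a,K \right)} = a \left(3 + K\right)$ ($L{\left(a,K \right)} = \left(3 + K\right) a = a \left(3 + K\right)$)
$H = -15$ ($H = -20 + 5 = -15$)
$m{\left(Y,x \right)} = -60$ ($m{\left(Y,x \right)} = 4 \left(-15\right) = -60$)
$z{\left(W \right)} = 0$ ($z{\left(W \right)} = \frac{0}{W} = 0$)
$m{\left(2,-3 \right)} z{\left(L{\left(3,b \right)} \right)} = \left(-60\right) 0 = 0$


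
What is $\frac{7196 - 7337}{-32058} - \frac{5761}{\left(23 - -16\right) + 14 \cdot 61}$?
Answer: $- \frac{61520075}{9542598} \approx -6.4469$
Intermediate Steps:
$\frac{7196 - 7337}{-32058} - \frac{5761}{\left(23 - -16\right) + 14 \cdot 61} = \left(-141\right) \left(- \frac{1}{32058}\right) - \frac{5761}{\left(23 + 16\right) + 854} = \frac{47}{10686} - \frac{5761}{39 + 854} = \frac{47}{10686} - \frac{5761}{893} = - \frac{61520075}{9542598}$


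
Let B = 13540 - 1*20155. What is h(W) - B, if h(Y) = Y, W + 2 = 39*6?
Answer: 6847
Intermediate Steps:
W = 232 (W = -2 + 39*6 = -2 + 234 = 232)
B = -6615 (B = 13540 - 20155 = -6615)
h(W) - B = 232 - 1*(-6615) = 232 + 6615 = 6847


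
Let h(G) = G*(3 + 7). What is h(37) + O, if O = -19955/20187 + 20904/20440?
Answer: 19085544056/51577785 ≈ 370.03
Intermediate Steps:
h(G) = 10*G (h(G) = G*10 = 10*G)
O = 1763606/51577785 (O = -19955*1/20187 + 20904*(1/20440) = -19955/20187 + 2613/2555 = 1763606/51577785 ≈ 0.034193)
h(37) + O = 10*37 + 1763606/51577785 = 370 + 1763606/51577785 = 19085544056/51577785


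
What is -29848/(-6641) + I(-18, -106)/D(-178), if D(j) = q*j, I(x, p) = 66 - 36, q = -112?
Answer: 297624479/66197488 ≈ 4.4960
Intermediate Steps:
I(x, p) = 30
D(j) = -112*j
-29848/(-6641) + I(-18, -106)/D(-178) = -29848/(-6641) + 30/((-112*(-178))) = -29848*(-1/6641) + 30/19936 = 29848/6641 + 30*(1/19936) = 29848/6641 + 15/9968 = 297624479/66197488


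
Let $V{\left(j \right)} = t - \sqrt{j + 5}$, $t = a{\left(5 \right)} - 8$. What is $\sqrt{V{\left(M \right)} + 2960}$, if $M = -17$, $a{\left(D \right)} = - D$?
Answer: $\sqrt{2947 - 2 i \sqrt{3}} \approx 54.286 - 0.0319 i$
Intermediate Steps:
$t = -13$ ($t = \left(-1\right) 5 - 8 = -5 - 8 = -13$)
$V{\left(j \right)} = -13 - \sqrt{5 + j}$ ($V{\left(j \right)} = -13 - \sqrt{j + 5} = -13 - \sqrt{5 + j}$)
$\sqrt{V{\left(M \right)} + 2960} = \sqrt{\left(-13 - \sqrt{5 - 17}\right) + 2960} = \sqrt{\left(-13 - \sqrt{-12}\right) + 2960} = \sqrt{\left(-13 - 2 i \sqrt{3}\right) + 2960} = \sqrt{2947 - 2 i \sqrt{3}}$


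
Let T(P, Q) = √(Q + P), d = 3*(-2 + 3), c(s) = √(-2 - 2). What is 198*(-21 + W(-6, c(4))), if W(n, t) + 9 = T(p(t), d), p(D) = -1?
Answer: -5940 + 198*√2 ≈ -5660.0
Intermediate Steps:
c(s) = 2*I (c(s) = √(-4) = 2*I)
d = 3 (d = 3*1 = 3)
T(P, Q) = √(P + Q)
W(n, t) = -9 + √2 (W(n, t) = -9 + √(-1 + 3) = -9 + √2)
198*(-21 + W(-6, c(4))) = 198*(-21 + (-9 + √2)) = 198*(-30 + √2) = -5940 + 198*√2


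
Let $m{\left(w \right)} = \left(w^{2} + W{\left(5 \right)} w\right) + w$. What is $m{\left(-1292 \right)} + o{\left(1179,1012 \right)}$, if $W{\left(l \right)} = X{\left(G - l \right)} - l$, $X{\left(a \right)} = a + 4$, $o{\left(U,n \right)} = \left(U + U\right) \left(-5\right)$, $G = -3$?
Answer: $1667810$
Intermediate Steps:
$o{\left(U,n \right)} = - 10 U$ ($o{\left(U,n \right)} = 2 U \left(-5\right) = - 10 U$)
$X{\left(a \right)} = 4 + a$
$W{\left(l \right)} = 1 - 2 l$ ($W{\left(l \right)} = \left(4 - \left(3 + l\right)\right) - l = \left(1 - l\right) - l = 1 - 2 l$)
$m{\left(w \right)} = w^{2} - 8 w$ ($m{\left(w \right)} = \left(w^{2} + \left(1 - 10\right) w\right) + w = \left(w^{2} - 9 w\right) + w = w^{2} - 8 w$)
$m{\left(-1292 \right)} + o{\left(1179,1012 \right)} = - 1292 \left(-8 - 1292\right) - 11790 = \left(-1292\right) \left(-1300\right) - 11790 = 1679600 - 11790 = 1667810$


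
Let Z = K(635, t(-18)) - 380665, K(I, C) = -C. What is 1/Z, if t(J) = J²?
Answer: -1/380989 ≈ -2.6247e-6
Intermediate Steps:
Z = -380989 (Z = -1*(-18)² - 380665 = -1*324 - 380665 = -324 - 380665 = -380989)
1/Z = 1/(-380989) = -1/380989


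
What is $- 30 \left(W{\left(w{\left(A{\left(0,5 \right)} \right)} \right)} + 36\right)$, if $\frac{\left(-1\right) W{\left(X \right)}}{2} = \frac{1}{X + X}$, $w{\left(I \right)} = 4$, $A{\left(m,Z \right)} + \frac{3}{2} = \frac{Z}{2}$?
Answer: $- \frac{2145}{2} \approx -1072.5$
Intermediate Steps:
$A{\left(m,Z \right)} = - \frac{3}{2} + \frac{Z}{2}$
$W{\left(X \right)} = - \frac{1}{X}$ ($W{\left(X \right)} = - \frac{2}{X + X} = - \frac{2}{2 X} = - 2 \frac{1}{2 X} = - \frac{1}{X}$)
$- 30 \left(W{\left(w{\left(A{\left(0,5 \right)} \right)} \right)} + 36\right) = - 30 \left(- \frac{1}{4} + 36\right) = \left(-30\right) \frac{143}{4} = - \frac{2145}{2}$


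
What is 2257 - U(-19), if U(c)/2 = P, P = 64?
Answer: 2129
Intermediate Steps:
U(c) = 128 (U(c) = 2*64 = 128)
2257 - U(-19) = 2257 - 1*128 = 2257 - 128 = 2129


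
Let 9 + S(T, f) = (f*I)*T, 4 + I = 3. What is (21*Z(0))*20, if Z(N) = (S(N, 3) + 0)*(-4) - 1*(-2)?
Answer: 15960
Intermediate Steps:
I = -1 (I = -4 + 3 = -1)
S(T, f) = -9 - T*f (S(T, f) = -9 + (f*(-1))*T = -9 + (-f)*T = -9 - T*f)
Z(N) = 38 + 12*N (Z(N) = ((-9 - 1*N*3) + 0)*(-4) - 1*(-2) = ((-9 - 3*N) + 0)*(-4) + 2 = (-9 - 3*N)*(-4) + 2 = (36 + 12*N) + 2 = 38 + 12*N)
(21*Z(0))*20 = (21*(38 + 12*0))*20 = (21*(38 + 0))*20 = (21*38)*20 = 798*20 = 15960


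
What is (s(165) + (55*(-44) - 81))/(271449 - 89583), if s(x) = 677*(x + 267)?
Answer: 289963/181866 ≈ 1.5944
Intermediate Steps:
s(x) = 180759 + 677*x (s(x) = 677*(267 + x) = 180759 + 677*x)
(s(165) + (55*(-44) - 81))/(271449 - 89583) = ((180759 + 677*165) + (55*(-44) - 81))/(271449 - 89583) = ((180759 + 111705) + (-2420 - 81))/181866 = (292464 - 2501)*(1/181866) = 289963*(1/181866) = 289963/181866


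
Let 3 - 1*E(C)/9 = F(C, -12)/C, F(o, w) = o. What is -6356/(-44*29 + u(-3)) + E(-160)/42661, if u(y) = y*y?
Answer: 38739446/7721641 ≈ 5.0170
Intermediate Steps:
u(y) = y²
E(C) = 18 (E(C) = 27 - 9*C/C = 27 - 9*1 = 27 - 9 = 18)
-6356/(-44*29 + u(-3)) + E(-160)/42661 = -6356/(-44*29 + (-3)²) + 18/42661 = -6356/(-1276 + 9) + 18*(1/42661) = -6356/(-1267) + 18/42661 = -6356*(-1/1267) + 18/42661 = 908/181 + 18/42661 = 38739446/7721641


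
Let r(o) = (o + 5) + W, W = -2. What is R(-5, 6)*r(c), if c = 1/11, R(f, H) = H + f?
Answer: 34/11 ≈ 3.0909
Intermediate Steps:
c = 1/11 ≈ 0.090909
r(o) = 3 + o (r(o) = (o + 5) - 2 = (5 + o) - 2 = 3 + o)
R(-5, 6)*r(c) = (6 - 5)*(3 + 1/11) = 1*(34/11) = 34/11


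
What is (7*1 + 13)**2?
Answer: 400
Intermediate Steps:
(7*1 + 13)**2 = (7 + 13)**2 = 20**2 = 400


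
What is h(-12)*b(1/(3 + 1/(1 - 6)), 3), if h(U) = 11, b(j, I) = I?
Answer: 33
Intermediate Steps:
h(-12)*b(1/(3 + 1/(1 - 6)), 3) = 11*3 = 33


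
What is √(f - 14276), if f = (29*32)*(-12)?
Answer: 2*I*√6353 ≈ 159.41*I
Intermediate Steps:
f = -11136 (f = 928*(-12) = -11136)
√(f - 14276) = √(-11136 - 14276) = √(-25412) = 2*I*√6353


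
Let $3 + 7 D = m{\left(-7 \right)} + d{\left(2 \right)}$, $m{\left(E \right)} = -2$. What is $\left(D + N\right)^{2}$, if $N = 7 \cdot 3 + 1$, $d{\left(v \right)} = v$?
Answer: $\frac{22801}{49} \approx 465.33$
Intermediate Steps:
$D = - \frac{3}{7}$ ($D = - \frac{3}{7} + \frac{-2 + 2}{7} = - \frac{3}{7} + \frac{1}{7} \cdot 0 = - \frac{3}{7} + 0 = - \frac{3}{7} \approx -0.42857$)
$N = 22$ ($N = 21 + 1 = 22$)
$\left(D + N\right)^{2} = \left(- \frac{3}{7} + 22\right)^{2} = \left(\frac{151}{7}\right)^{2} = \frac{22801}{49}$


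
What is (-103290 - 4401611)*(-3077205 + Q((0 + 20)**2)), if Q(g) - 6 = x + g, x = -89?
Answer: 13861075828088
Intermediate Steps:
Q(g) = -83 + g (Q(g) = 6 + (-89 + g) = -83 + g)
(-103290 - 4401611)*(-3077205 + Q((0 + 20)**2)) = (-103290 - 4401611)*(-3077205 + (-83 + (0 + 20)**2)) = -4504901*(-3077205 + (-83 + 20**2)) = -4504901*(-3077205 + (-83 + 400)) = -4504901*(-3077205 + 317) = -4504901*(-3076888) = 13861075828088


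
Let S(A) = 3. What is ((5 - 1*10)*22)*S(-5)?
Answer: -330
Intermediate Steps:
((5 - 1*10)*22)*S(-5) = ((5 - 1*10)*22)*3 = ((5 - 10)*22)*3 = -5*22*3 = -110*3 = -330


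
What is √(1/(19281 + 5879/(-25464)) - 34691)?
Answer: I*√8362165873720859602955/490965505 ≈ 186.26*I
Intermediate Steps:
√(1/(19281 + 5879/(-25464)) - 34691) = √(1/(19281 + 5879*(-1/25464)) - 34691) = √(1/(19281 - 5879/25464) - 34691) = √(1/(490965505/25464) - 34691) = √(25464/490965505 - 34691) = √(-17032084308491/490965505) = I*√8362165873720859602955/490965505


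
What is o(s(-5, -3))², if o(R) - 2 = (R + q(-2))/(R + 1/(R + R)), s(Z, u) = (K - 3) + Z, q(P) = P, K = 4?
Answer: 1444/121 ≈ 11.934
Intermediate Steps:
s(Z, u) = 1 + Z (s(Z, u) = (4 - 3) + Z = 1 + Z)
o(R) = 2 + (-2 + R)/(R + 1/(2*R)) (o(R) = 2 + (R - 2)/(R + 1/(R + R)) = 2 + (-2 + R)/(R + 1/(2*R)))
o(s(-5, -3))² = (2*(1 - 2*(1 - 5) + 3*(1 - 5)²)/(1 + 2*(1 - 5)²))² = (2*(1 - 2*(-4) + 3*(-4)²)/(1 + 2*(-4)²))² = (2*(1 + 8 + 3*16)/(1 + 2*16))² = (2*(1 + 8 + 48)/(1 + 32))² = (2*57/33)² = (2*(1/33)*57)² = (38/11)² = 1444/121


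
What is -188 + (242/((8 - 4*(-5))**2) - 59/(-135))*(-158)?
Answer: -8092057/26460 ≈ -305.82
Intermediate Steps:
-188 + (242/((8 - 4*(-5))**2) - 59/(-135))*(-158) = -188 + (242/((8 + 20)**2) - 59*(-1/135))*(-158) = -188 + (242/(28**2) + 59/135)*(-158) = -188 + (242/784 + 59/135)*(-158) = -188 + (242*(1/784) + 59/135)*(-158) = -188 + (121/392 + 59/135)*(-158) = -188 + (39463/52920)*(-158) = -188 - 3117577/26460 = -8092057/26460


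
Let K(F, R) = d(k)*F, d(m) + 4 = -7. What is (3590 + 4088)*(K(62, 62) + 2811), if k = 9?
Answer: 16346462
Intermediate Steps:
d(m) = -11 (d(m) = -4 - 7 = -11)
K(F, R) = -11*F
(3590 + 4088)*(K(62, 62) + 2811) = (3590 + 4088)*(-11*62 + 2811) = 7678*(-682 + 2811) = 7678*2129 = 16346462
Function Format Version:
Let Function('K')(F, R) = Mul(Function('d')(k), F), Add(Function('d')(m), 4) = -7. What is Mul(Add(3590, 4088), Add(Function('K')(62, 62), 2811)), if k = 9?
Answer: 16346462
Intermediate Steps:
Function('d')(m) = -11 (Function('d')(m) = Add(-4, -7) = -11)
Function('K')(F, R) = Mul(-11, F)
Mul(Add(3590, 4088), Add(Function('K')(62, 62), 2811)) = Mul(Add(3590, 4088), Add(Mul(-11, 62), 2811)) = Mul(7678, Add(-682, 2811)) = Mul(7678, 2129) = 16346462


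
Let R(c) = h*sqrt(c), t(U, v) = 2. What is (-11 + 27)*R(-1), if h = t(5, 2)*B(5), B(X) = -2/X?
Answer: -64*I/5 ≈ -12.8*I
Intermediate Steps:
h = -4/5 (h = 2*(-2/5) = -4/5 ≈ -0.80000)
R(c) = -4*sqrt(c)/5
(-11 + 27)*R(-1) = (-11 + 27)*(-4*I/5) = 16*(-4*I/5) = -64*I/5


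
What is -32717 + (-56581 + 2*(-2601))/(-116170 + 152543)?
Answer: -1190077224/36373 ≈ -32719.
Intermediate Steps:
-32717 + (-56581 + 2*(-2601))/(-116170 + 152543) = -32717 + (-56581 - 5202)/36373 = -32717 - 61783*1/36373 = -32717 - 61783/36373 = -1190077224/36373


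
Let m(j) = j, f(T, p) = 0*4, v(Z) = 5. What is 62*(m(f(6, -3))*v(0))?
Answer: 0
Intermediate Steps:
f(T, p) = 0
62*(m(f(6, -3))*v(0)) = 62*(0*5) = 62*0 = 0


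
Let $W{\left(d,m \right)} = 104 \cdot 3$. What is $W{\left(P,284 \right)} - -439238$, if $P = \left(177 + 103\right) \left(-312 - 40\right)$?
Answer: $439550$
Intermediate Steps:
$P = -98560$ ($P = 280 \left(-352\right) = -98560$)
$W{\left(d,m \right)} = 312$
$W{\left(P,284 \right)} - -439238 = 312 - -439238 = 312 + 439238 = 439550$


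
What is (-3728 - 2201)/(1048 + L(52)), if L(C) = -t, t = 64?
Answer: -5929/984 ≈ -6.0254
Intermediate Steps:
L(C) = -64 (L(C) = -1*64 = -64)
(-3728 - 2201)/(1048 + L(52)) = (-3728 - 2201)/(1048 - 64) = -5929/984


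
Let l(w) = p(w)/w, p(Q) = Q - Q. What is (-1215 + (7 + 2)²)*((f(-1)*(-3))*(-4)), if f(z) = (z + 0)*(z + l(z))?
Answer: -13608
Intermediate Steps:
p(Q) = 0
l(w) = 0 (l(w) = 0/w = 0)
f(z) = z² (f(z) = (z + 0)*(z + 0) = z*z = z²)
(-1215 + (7 + 2)²)*((f(-1)*(-3))*(-4)) = (-1215 + (7 + 2)²)*(((-1)²*(-3))*(-4)) = (-1215 + 9²)*((1*(-3))*(-4)) = (-1215 + 81)*(-3*(-4)) = -1134*12 = -13608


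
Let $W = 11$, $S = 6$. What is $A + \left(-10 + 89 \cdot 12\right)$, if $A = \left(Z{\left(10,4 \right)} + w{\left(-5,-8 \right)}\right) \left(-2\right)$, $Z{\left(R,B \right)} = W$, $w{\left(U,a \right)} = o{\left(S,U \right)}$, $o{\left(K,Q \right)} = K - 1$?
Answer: $1026$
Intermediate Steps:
$o{\left(K,Q \right)} = -1 + K$ ($o{\left(K,Q \right)} = K - 1 = -1 + K$)
$w{\left(U,a \right)} = 5$ ($w{\left(U,a \right)} = -1 + 6 = 5$)
$Z{\left(R,B \right)} = 11$
$A = -32$ ($A = \left(11 + 5\right) \left(-2\right) = 16 \left(-2\right) = -32$)
$A + \left(-10 + 89 \cdot 12\right) = -32 + \left(-10 + 89 \cdot 12\right) = -32 + \left(-10 + 1068\right) = -32 + 1058 = 1026$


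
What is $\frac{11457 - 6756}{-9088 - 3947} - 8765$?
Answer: $- \frac{38085492}{4345} \approx -8765.4$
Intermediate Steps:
$\frac{11457 - 6756}{-9088 - 3947} - 8765 = \frac{4701}{-13035} - 8765 = 4701 \left(- \frac{1}{13035}\right) - 8765 = - \frac{1567}{4345} - 8765 = - \frac{38085492}{4345}$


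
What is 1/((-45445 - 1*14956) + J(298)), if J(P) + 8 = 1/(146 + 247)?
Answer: -393/23740736 ≈ -1.6554e-5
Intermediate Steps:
J(P) = -3143/393 (J(P) = -8 + 1/(146 + 247) = -8 + 1/393 = -3143/393)
1/((-45445 - 1*14956) + J(298)) = 1/((-45445 - 1*14956) - 3143/393) = 1/((-45445 - 14956) - 3143/393) = 1/(-60401 - 3143/393) = 1/(-23740736/393) = -393/23740736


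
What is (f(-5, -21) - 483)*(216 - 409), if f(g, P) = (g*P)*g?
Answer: 194544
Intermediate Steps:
f(g, P) = P*g² (f(g, P) = (P*g)*g = P*g²)
(f(-5, -21) - 483)*(216 - 409) = (-21*(-5)² - 483)*(216 - 409) = (-21*25 - 483)*(-193) = (-525 - 483)*(-193) = -1008*(-193) = 194544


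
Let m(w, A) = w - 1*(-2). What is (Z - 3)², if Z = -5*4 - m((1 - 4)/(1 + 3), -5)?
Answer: 9409/16 ≈ 588.06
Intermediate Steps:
m(w, A) = 2 + w (m(w, A) = w + 2 = 2 + w)
Z = -85/4 (Z = -5*4 - (2 + (1 - 4)/(1 + 3)) = -20 - (2 - 3/4) = -20 - (2 - 3*¼) = -20 - (2 - ¾) = -20 - 1*5/4 = -20 - 5/4 = -85/4 ≈ -21.250)
(Z - 3)² = (-85/4 - 3)² = (-97/4)² = 9409/16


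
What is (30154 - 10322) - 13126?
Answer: 6706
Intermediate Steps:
(30154 - 10322) - 13126 = 19832 - 13126 = 6706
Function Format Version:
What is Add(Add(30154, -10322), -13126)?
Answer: 6706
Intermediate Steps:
Add(Add(30154, -10322), -13126) = Add(19832, -13126) = 6706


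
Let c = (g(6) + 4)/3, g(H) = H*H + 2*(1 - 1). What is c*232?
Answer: 9280/3 ≈ 3093.3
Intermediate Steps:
g(H) = H² (g(H) = H² + 2*0 = H² + 0 = H²)
c = 40/3 (c = (6² + 4)/3 = (36 + 4)/3 = (⅓)*40 = 40/3 ≈ 13.333)
c*232 = (40/3)*232 = 9280/3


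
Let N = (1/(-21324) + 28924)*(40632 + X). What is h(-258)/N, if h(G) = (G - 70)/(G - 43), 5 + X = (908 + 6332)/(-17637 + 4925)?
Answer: 264616624/285349288636357125 ≈ 9.2734e-10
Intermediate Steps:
X = -8850/1589 (X = -5 + (908 + 6332)/(-17637 + 4925) = -5 + 7240/(-12712) = -5 + 7240*(-1/12712) = -5 - 905/1589 = -8850/1589 ≈ -5.5695)
h(G) = (-70 + G)/(-43 + G)
N = 6636029968287375/5647306 (N = (1/(-21324) + 28924)*(40632 - 8850/1589) = (-1/21324 + 28924)*(64555398/1589) = (616775375/21324)*(64555398/1589) = 6636029968287375/5647306 ≈ 1.1751e+9)
h(-258)/N = ((-70 - 258)/(-43 - 258))/(6636029968287375/5647306) = (-328/(-301))*(5647306/6636029968287375) = -1/301*(-328)*(5647306/6636029968287375) = (328/301)*(5647306/6636029968287375) = 264616624/285349288636357125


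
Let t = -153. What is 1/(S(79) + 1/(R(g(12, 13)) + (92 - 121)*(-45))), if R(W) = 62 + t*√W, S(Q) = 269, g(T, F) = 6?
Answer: 232448291/62528774141 - 153*√6/125057548282 ≈ 0.0037175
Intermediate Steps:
R(W) = 62 - 153*√W
1/(S(79) + 1/(R(g(12, 13)) + (92 - 121)*(-45))) = 1/(269 + 1/((62 - 153*√6) + (92 - 121)*(-45))) = 1/(269 + 1/((62 - 153*√6) - 29*(-45))) = 1/(269 + 1/((62 - 153*√6) + 1305)) = 1/(269 + 1/(1367 - 153*√6))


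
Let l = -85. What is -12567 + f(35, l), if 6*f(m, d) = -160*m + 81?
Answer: -80921/6 ≈ -13487.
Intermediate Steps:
f(m, d) = 27/2 - 80*m/3 (f(m, d) = (-160*m + 81)/6 = (81 - 160*m)/6 = 27/2 - 80*m/3)
-12567 + f(35, l) = -12567 + (27/2 - 80/3*35) = -12567 + (27/2 - 2800/3) = -12567 - 5519/6 = -80921/6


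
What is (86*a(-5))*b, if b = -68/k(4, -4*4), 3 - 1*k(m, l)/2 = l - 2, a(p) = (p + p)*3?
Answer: 29240/7 ≈ 4177.1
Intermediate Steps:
a(p) = 6*p (a(p) = (2*p)*3 = 6*p)
k(m, l) = 10 - 2*l (k(m, l) = 6 - 2*(l - 2) = 6 - 2*(-2 + l) = 6 + (4 - 2*l) = 10 - 2*l)
b = -34/21 (b = -68/(10 - (-8)*4) = -68/(10 - 2*(-16)) = -68/(10 + 32) = -68/42 = -68*1/42 = -34/21 ≈ -1.6190)
(86*a(-5))*b = (86*(6*(-5)))*(-34/21) = (86*(-30))*(-34/21) = -2580*(-34/21) = 29240/7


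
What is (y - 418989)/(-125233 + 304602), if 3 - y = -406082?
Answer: -12904/179369 ≈ -0.071941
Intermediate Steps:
y = 406085 (y = 3 - 1*(-406082) = 3 + 406082 = 406085)
(y - 418989)/(-125233 + 304602) = (406085 - 418989)/(-125233 + 304602) = -12904/179369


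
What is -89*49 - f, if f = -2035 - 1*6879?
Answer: 4553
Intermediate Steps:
f = -8914 (f = -2035 - 6879 = -8914)
-89*49 - f = -89*49 - 1*(-8914) = -4361 + 8914 = 4553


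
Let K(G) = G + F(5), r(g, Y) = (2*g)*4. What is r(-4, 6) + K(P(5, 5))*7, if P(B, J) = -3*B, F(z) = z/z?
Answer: -130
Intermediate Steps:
F(z) = 1
r(g, Y) = 8*g
K(G) = 1 + G (K(G) = G + 1 = 1 + G)
r(-4, 6) + K(P(5, 5))*7 = 8*(-4) + (1 - 3*5)*7 = -32 + (1 - 15)*7 = -32 - 14*7 = -32 - 98 = -130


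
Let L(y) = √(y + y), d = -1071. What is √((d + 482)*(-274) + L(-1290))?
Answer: √(161386 + 2*I*√645) ≈ 401.73 + 0.0632*I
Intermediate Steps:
L(y) = √2*√y (L(y) = √(2*y) = √2*√y)
√((d + 482)*(-274) + L(-1290)) = √((-1071 + 482)*(-274) + √2*√(-1290)) = √(-589*(-274) + √2*(I*√1290)) = √(161386 + 2*I*√645)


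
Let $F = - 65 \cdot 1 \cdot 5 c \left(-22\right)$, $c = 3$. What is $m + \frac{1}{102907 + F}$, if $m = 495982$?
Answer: $\frac{61678833575}{124357} \approx 4.9598 \cdot 10^{5}$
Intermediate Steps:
$F = 21450$ ($F = - 65 \cdot 1 \cdot 5 \cdot 3 \left(-22\right) = - 65 \cdot 5 \cdot 3 \left(-22\right) = \left(-65\right) 15 \left(-22\right) = \left(-975\right) \left(-22\right) = 21450$)
$m + \frac{1}{102907 + F} = 495982 + \frac{1}{102907 + 21450} = 495982 + \frac{1}{124357} = \frac{61678833575}{124357}$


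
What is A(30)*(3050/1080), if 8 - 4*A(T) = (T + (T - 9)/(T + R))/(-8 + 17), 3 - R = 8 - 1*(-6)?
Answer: 78995/24624 ≈ 3.2080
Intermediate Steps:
R = -11 (R = 3 - (8 - 1*(-6)) = 3 - (8 + 6) = 3 - 1*14 = 3 - 14 = -11)
A(T) = 2 - T/36 - (-9 + T)/(36*(-11 + T)) (A(T) = 2 - (T + (T - 9)/(T - 11))/(4*(-8 + 17)) = 2 - (T + (-9 + T)/(-11 + T))/(4*9) = 2 - (T/9 + (-9 + T)/(9*(-11 + T)))/4 = 2 + (-T/36 - (-9 + T)/(36*(-11 + T))) = 2 - T/36 - (-9 + T)/(36*(-11 + T)))
A(30)*(3050/1080) = ((-783 - 1*30**2 + 82*30)/(36*(-11 + 30)))*(3050/1080) = ((1/36)*(-783 - 1*900 + 2460)/19)*(3050*(1/1080)) = ((1/36)*(1/19)*(-783 - 900 + 2460))*(305/108) = ((1/36)*(1/19)*777)*(305/108) = (259/228)*(305/108) = 78995/24624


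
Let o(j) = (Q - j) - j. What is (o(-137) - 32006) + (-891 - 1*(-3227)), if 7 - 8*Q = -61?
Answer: -58775/2 ≈ -29388.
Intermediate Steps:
Q = 17/2 (Q = 7/8 - 1/8*(-61) = 7/8 + 61/8 = 17/2 ≈ 8.5000)
o(j) = 17/2 - 2*j (o(j) = (17/2 - j) - j = 17/2 - 2*j)
(o(-137) - 32006) + (-891 - 1*(-3227)) = ((17/2 - 2*(-137)) - 32006) + (-891 - 1*(-3227)) = ((17/2 + 274) - 32006) + (-891 + 3227) = (565/2 - 32006) + 2336 = -63447/2 + 2336 = -58775/2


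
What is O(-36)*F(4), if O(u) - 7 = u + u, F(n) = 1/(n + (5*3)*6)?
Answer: -65/94 ≈ -0.69149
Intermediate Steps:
F(n) = 1/(90 + n) (F(n) = 1/(n + 15*6) = 1/(n + 90) = 1/(90 + n))
O(u) = 7 + 2*u (O(u) = 7 + (u + u) = 7 + 2*u)
O(-36)*F(4) = (7 + 2*(-36))/(90 + 4) = (7 - 72)/94 = -65*1/94 = -65/94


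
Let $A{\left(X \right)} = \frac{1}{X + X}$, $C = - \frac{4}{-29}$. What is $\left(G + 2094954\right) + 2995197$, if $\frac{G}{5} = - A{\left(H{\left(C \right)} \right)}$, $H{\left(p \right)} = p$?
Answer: $\frac{40721063}{8} \approx 5.0901 \cdot 10^{6}$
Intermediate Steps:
$C = \frac{4}{29}$ ($C = \left(-4\right) \left(- \frac{1}{29}\right) = \frac{4}{29} \approx 0.13793$)
$A{\left(X \right)} = \frac{1}{2 X}$
$G = - \frac{145}{8}$ ($G = 5 \left(- \frac{1}{2 \cdot \frac{4}{29}}\right) = 5 \left(- \frac{29}{2 \cdot 4}\right) = 5 \left(\left(-1\right) \frac{29}{8}\right) = 5 \left(- \frac{29}{8}\right) = - \frac{145}{8} \approx -18.125$)
$\left(G + 2094954\right) + 2995197 = \left(- \frac{145}{8} + 2094954\right) + 2995197 = \frac{16759487}{8} + 2995197 = \frac{40721063}{8}$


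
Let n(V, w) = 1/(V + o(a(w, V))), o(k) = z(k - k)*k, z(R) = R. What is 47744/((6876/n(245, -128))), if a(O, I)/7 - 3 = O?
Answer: 11936/421155 ≈ 0.028341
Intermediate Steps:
a(O, I) = 21 + 7*O
o(k) = 0 (o(k) = (k - k)*k = 0*k = 0)
n(V, w) = 1/V (n(V, w) = 1/(V + 0) = 1/V)
47744/((6876/n(245, -128))) = 47744/((6876/(1/245))) = 47744/((6876*245)) = 47744/1684620 = 47744*(1/1684620) = 11936/421155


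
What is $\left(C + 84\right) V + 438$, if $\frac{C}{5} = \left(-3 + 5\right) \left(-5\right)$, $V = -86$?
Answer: $-2486$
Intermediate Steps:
$C = -50$ ($C = 5 \left(-3 + 5\right) \left(-5\right) = 5 \cdot 2 \left(-5\right) = 5 \left(-10\right) = -50$)
$\left(C + 84\right) V + 438 = \left(-50 + 84\right) \left(-86\right) + 438 = 34 \left(-86\right) + 438 = -2924 + 438 = -2486$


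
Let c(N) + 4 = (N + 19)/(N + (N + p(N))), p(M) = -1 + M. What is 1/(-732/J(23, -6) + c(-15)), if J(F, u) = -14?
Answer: 161/7760 ≈ 0.020747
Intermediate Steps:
c(N) = -4 + (19 + N)/(-1 + 3*N) (c(N) = -4 + (N + 19)/(N + (N + (-1 + N))) = -4 + (19 + N)/(N + (-1 + 2*N)) = -4 + (19 + N)/(-1 + 3*N))
1/(-732/J(23, -6) + c(-15)) = 1/(-732/(-14) + (23 - 11*(-15))/(-1 + 3*(-15))) = 1/(-732*(-1/14) + (23 + 165)/(-1 - 45)) = 1/(366/7 + 188/(-46)) = 1/(366/7 - 1/46*188) = 1/(366/7 - 94/23) = 1/(7760/161) = 161/7760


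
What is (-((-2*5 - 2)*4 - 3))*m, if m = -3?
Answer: -153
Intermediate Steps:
(-((-2*5 - 2)*4 - 3))*m = -((-2*5 - 2)*4 - 3)*(-3) = -((-10 - 2)*4 - 3)*(-3) = -(-12*4 - 3)*(-3) = -(-48 - 3)*(-3) = -1*(-51)*(-3) = 51*(-3) = -153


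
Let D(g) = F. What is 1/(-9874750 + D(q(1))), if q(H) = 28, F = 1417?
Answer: -1/9873333 ≈ -1.0128e-7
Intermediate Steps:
D(g) = 1417
1/(-9874750 + D(q(1))) = 1/(-9874750 + 1417) = 1/(-9873333) = -1/9873333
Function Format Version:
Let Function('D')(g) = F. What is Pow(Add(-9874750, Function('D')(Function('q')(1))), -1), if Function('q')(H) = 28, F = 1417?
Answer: Rational(-1, 9873333) ≈ -1.0128e-7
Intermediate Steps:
Function('D')(g) = 1417
Pow(Add(-9874750, Function('D')(Function('q')(1))), -1) = Pow(Add(-9874750, 1417), -1) = Pow(-9873333, -1) = Rational(-1, 9873333)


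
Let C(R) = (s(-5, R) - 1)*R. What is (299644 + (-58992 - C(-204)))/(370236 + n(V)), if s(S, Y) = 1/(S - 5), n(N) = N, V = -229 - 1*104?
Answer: 70714/108795 ≈ 0.64997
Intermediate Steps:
V = -333 (V = -229 - 104 = -333)
s(S, Y) = 1/(-5 + S)
C(R) = -11*R/10 (C(R) = (1/(-5 - 5) - 1)*R = (1/(-10) - 1)*R = (-1/10 - 1)*R = -11*R/10)
(299644 + (-58992 - C(-204)))/(370236 + n(V)) = (299644 + (-58992 - (-11)*(-204)/10))/(370236 - 333) = (299644 + (-58992 - 1*1122/5))/369903 = (299644 + (-58992 - 1122/5))*(1/369903) = (299644 - 296082/5)*(1/369903) = (1202138/5)*(1/369903) = 70714/108795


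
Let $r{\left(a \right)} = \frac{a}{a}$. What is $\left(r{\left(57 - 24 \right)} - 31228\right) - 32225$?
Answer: $-63452$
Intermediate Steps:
$r{\left(a \right)} = 1$
$\left(r{\left(57 - 24 \right)} - 31228\right) - 32225 = \left(1 - 31228\right) - 32225 = -31227 - 32225 = -63452$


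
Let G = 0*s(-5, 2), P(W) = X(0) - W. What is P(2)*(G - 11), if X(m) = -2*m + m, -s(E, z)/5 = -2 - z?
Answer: 22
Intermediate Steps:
s(E, z) = 10 + 5*z (s(E, z) = -5*(-2 - z) = 10 + 5*z)
X(m) = -m
P(W) = -W (P(W) = -1*0 - W = 0 - W = -W)
G = 0 (G = 0*(10 + 5*2) = 0*(10 + 10) = 0*20 = 0)
P(2)*(G - 11) = (-1*2)*(0 - 11) = -2*(-11) = 22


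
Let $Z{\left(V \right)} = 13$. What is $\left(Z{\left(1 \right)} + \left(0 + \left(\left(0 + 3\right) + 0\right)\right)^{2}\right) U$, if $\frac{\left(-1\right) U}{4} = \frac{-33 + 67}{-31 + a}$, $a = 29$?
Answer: $1496$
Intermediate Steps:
$U = 68$ ($U = - 4 \frac{-33 + 67}{-31 + 29} = - 4 \frac{34}{-2} = - 4 \cdot 34 \left(- \frac{1}{2}\right) = \left(-4\right) \left(-17\right) = 68$)
$\left(Z{\left(1 \right)} + \left(0 + \left(\left(0 + 3\right) + 0\right)\right)^{2}\right) U = \left(13 + \left(0 + \left(\left(0 + 3\right) + 0\right)\right)^{2}\right) 68 = \left(13 + \left(0 + \left(3 + 0\right)\right)^{2}\right) 68 = \left(13 + \left(0 + 3\right)^{2}\right) 68 = \left(13 + 3^{2}\right) 68 = \left(13 + 9\right) 68 = 22 \cdot 68 = 1496$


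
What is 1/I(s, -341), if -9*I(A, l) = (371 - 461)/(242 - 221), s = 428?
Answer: 21/10 ≈ 2.1000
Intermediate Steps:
I(A, l) = 10/21 (I(A, l) = -(371 - 461)/(9*(242 - 221)) = -(-10)/21 = -⅑*(-30/7) = 10/21)
1/I(s, -341) = 1/(10/21) = 21/10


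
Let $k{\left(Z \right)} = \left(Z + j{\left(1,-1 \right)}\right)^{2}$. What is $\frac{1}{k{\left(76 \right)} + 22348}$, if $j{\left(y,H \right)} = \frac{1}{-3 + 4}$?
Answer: $\frac{1}{28277} \approx 3.5364 \cdot 10^{-5}$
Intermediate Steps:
$j{\left(y,H \right)} = 1$ ($j{\left(y,H \right)} = 1^{-1} = 1$)
$k{\left(Z \right)} = \left(1 + Z\right)^{2}$ ($k{\left(Z \right)} = \left(Z + 1\right)^{2} = \left(1 + Z\right)^{2}$)
$\frac{1}{k{\left(76 \right)} + 22348} = \frac{1}{\left(1 + 76\right)^{2} + 22348} = \frac{1}{77^{2} + 22348} = \frac{1}{5929 + 22348} = \frac{1}{28277}$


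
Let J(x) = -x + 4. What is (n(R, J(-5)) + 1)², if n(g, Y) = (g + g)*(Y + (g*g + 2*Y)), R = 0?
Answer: 1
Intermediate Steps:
J(x) = 4 - x
n(g, Y) = 2*g*(g² + 3*Y) (n(g, Y) = (2*g)*(Y + (g² + 2*Y)) = (2*g)*(g² + 3*Y) = 2*g*(g² + 3*Y))
(n(R, J(-5)) + 1)² = (2*0*(0² + 3*(4 - 1*(-5))) + 1)² = (2*0*(0 + 3*(4 + 5)) + 1)² = (2*0*(0 + 3*9) + 1)² = (2*0*(0 + 27) + 1)² = (2*0*27 + 1)² = (0 + 1)² = 1² = 1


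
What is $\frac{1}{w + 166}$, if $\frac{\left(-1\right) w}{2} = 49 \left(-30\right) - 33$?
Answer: $\frac{1}{3172} \approx 0.00031526$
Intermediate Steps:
$w = 3006$ ($w = - 2 \left(49 \left(-30\right) - 33\right) = - 2 \left(-1470 - 33\right) = \left(-2\right) \left(-1503\right) = 3006$)
$\frac{1}{w + 166} = \frac{1}{3006 + 166} = \frac{1}{3172}$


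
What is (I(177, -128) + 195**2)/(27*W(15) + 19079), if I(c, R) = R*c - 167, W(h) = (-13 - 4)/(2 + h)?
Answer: 691/866 ≈ 0.79792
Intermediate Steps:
W(h) = -17/(2 + h)
I(c, R) = -167 + R*c
(I(177, -128) + 195**2)/(27*W(15) + 19079) = ((-167 - 128*177) + 195**2)/(27*(-17/(2 + 15)) + 19079) = ((-167 - 22656) + 38025)/(27*(-17/17) + 19079) = (-22823 + 38025)/(27*(-17*1/17) + 19079) = 15202/(27*(-1) + 19079) = 15202/(-27 + 19079) = 15202/19052 = 15202*(1/19052) = 691/866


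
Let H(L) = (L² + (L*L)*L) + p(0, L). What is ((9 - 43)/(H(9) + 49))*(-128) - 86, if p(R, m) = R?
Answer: -69522/859 ≈ -80.934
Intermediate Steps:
H(L) = L² + L³ (H(L) = (L² + (L*L)*L) + 0 = (L² + L²*L) + 0 = (L² + L³) + 0 = L² + L³)
((9 - 43)/(H(9) + 49))*(-128) - 86 = ((9 - 43)/(9²*(1 + 9) + 49))*(-128) - 86 = -34/(81*10 + 49)*(-128) - 86 = -34/(810 + 49)*(-128) - 86 = -34/859*(-128) - 86 = 4352/859 - 86 = -69522/859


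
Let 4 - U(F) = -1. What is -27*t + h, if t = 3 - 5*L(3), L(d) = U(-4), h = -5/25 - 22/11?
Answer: 2959/5 ≈ 591.80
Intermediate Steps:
h = -11/5 (h = -5*1/25 - 22*1/11 = -1/5 - 2 = -11/5 ≈ -2.2000)
U(F) = 5 (U(F) = 4 - 1*(-1) = 4 + 1 = 5)
L(d) = 5
t = -22 (t = 3 - 5*5 = 3 - 25 = -22)
-27*t + h = -27*(-22) - 11/5 = 594 - 11/5 = 2959/5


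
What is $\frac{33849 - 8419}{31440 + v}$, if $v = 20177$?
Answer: $\frac{25430}{51617} \approx 0.49267$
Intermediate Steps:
$\frac{33849 - 8419}{31440 + v} = \frac{33849 - 8419}{31440 + 20177} = \frac{25430}{51617}$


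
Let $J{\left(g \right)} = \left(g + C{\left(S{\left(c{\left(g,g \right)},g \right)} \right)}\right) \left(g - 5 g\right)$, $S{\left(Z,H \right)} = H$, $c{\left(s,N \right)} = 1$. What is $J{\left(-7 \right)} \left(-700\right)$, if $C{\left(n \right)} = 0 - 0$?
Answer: $137200$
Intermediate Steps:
$C{\left(n \right)} = 0$ ($C{\left(n \right)} = 0 + 0 = 0$)
$J{\left(g \right)} = - 4 g^{2}$ ($J{\left(g \right)} = \left(g + 0\right) \left(g - 5 g\right) = g \left(- 4 g\right) = - 4 g^{2}$)
$J{\left(-7 \right)} \left(-700\right) = - 4 \left(-7\right)^{2} \left(-700\right) = \left(-4\right) 49 \left(-700\right) = \left(-196\right) \left(-700\right) = 137200$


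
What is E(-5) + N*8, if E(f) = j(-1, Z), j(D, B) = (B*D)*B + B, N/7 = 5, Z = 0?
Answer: 280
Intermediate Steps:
N = 35 (N = 7*5 = 35)
j(D, B) = B + D*B**2 (j(D, B) = D*B**2 + B = B + D*B**2)
E(f) = 0 (E(f) = 0*(1 + 0*(-1)) = 0*(1 + 0) = 0*1 = 0)
E(-5) + N*8 = 0 + 35*8 = 0 + 280 = 280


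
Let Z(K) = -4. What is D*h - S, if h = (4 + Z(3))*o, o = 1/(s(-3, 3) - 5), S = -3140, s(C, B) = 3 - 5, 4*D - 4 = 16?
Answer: 3140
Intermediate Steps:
D = 5 (D = 1 + (¼)*16 = 1 + 4 = 5)
s(C, B) = -2
o = -⅐ (o = 1/(-2 - 5) = 1/(-7) = -⅐ ≈ -0.14286)
h = 0 (h = (4 - 4)*(-⅐) = 0*(-⅐) = 0)
D*h - S = 5*0 - 1*(-3140) = 0 + 3140 = 3140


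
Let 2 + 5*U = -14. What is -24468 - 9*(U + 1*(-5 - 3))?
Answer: -121836/5 ≈ -24367.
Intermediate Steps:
U = -16/5 (U = -⅖ + (⅕)*(-14) = -⅖ - 14/5 = -16/5 ≈ -3.2000)
-24468 - 9*(U + 1*(-5 - 3)) = -24468 - 9*(-16/5 + 1*(-5 - 3)) = -24468 - 9*(-16/5 + 1*(-8)) = -24468 - 9*(-16/5 - 8) = -24468 - 9*(-56)/5 = -24468 - 1*(-504/5) = -24468 + 504/5 = -121836/5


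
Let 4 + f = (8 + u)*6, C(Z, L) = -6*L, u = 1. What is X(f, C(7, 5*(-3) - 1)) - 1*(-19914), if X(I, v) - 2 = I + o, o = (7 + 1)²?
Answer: 20030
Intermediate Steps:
o = 64 (o = 8² = 64)
f = 50 (f = -4 + (8 + 1)*6 = -4 + 9*6 = -4 + 54 = 50)
X(I, v) = 66 + I (X(I, v) = 2 + (I + 64) = 2 + (64 + I) = 66 + I)
X(f, C(7, 5*(-3) - 1)) - 1*(-19914) = (66 + 50) - 1*(-19914) = 116 + 19914 = 20030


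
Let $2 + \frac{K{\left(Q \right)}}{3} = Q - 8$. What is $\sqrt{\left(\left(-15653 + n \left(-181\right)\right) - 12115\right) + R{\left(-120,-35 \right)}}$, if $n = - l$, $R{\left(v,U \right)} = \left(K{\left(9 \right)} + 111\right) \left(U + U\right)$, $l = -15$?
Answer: $3 i \sqrt{4227} \approx 195.05 i$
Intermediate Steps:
$K{\left(Q \right)} = -30 + 3 Q$ ($K{\left(Q \right)} = -6 + 3 \left(Q - 8\right) = -6 + 3 \left(-8 + Q\right) = -6 + \left(-24 + 3 Q\right) = -30 + 3 Q$)
$R{\left(v,U \right)} = 216 U$ ($R{\left(v,U \right)} = \left(\left(-30 + 3 \cdot 9\right) + 111\right) \left(U + U\right) = \left(\left(-30 + 27\right) + 111\right) 2 U = \left(-3 + 111\right) 2 U = 108 \cdot 2 U = 216 U$)
$n = 15$ ($n = \left(-1\right) \left(-15\right) = 15$)
$\sqrt{\left(\left(-15653 + n \left(-181\right)\right) - 12115\right) + R{\left(-120,-35 \right)}} = \sqrt{\left(\left(-15653 + 15 \left(-181\right)\right) - 12115\right) + 216 \left(-35\right)} = \sqrt{\left(\left(-15653 - 2715\right) - 12115\right) - 7560} = \sqrt{\left(-18368 - 12115\right) - 7560} = \sqrt{-30483 - 7560} = \sqrt{-38043} = 3 i \sqrt{4227}$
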